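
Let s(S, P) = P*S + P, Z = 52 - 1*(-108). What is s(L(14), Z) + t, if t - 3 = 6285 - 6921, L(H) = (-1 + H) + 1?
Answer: 1767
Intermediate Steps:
Z = 160 (Z = 52 + 108 = 160)
L(H) = H
s(S, P) = P + P*S
t = -633 (t = 3 + (6285 - 6921) = 3 - 636 = -633)
s(L(14), Z) + t = 160*(1 + 14) - 633 = 160*15 - 633 = 2400 - 633 = 1767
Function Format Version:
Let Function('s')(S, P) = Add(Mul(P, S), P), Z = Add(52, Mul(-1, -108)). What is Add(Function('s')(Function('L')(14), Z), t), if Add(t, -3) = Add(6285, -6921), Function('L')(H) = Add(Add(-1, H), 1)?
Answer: 1767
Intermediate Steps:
Z = 160 (Z = Add(52, 108) = 160)
Function('L')(H) = H
Function('s')(S, P) = Add(P, Mul(P, S))
t = -633 (t = Add(3, Add(6285, -6921)) = Add(3, -636) = -633)
Add(Function('s')(Function('L')(14), Z), t) = Add(Mul(160, Add(1, 14)), -633) = Add(Mul(160, 15), -633) = Add(2400, -633) = 1767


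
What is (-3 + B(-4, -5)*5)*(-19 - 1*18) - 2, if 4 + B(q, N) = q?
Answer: 1589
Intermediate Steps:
B(q, N) = -4 + q
(-3 + B(-4, -5)*5)*(-19 - 1*18) - 2 = (-3 + (-4 - 4)*5)*(-19 - 1*18) - 2 = (-3 - 8*5)*(-19 - 18) - 2 = (-3 - 40)*(-37) - 2 = -43*(-37) - 2 = 1591 - 2 = 1589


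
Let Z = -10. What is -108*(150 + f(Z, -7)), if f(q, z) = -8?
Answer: -15336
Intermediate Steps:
-108*(150 + f(Z, -7)) = -108*(150 - 8) = -108*142 = -15336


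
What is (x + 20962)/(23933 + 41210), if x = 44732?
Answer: 65694/65143 ≈ 1.0085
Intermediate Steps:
(x + 20962)/(23933 + 41210) = (44732 + 20962)/(23933 + 41210) = 65694/65143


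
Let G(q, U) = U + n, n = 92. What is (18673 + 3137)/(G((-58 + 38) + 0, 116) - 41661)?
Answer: -21810/41453 ≈ -0.52614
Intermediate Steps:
G(q, U) = 92 + U (G(q, U) = U + 92 = 92 + U)
(18673 + 3137)/(G((-58 + 38) + 0, 116) - 41661) = (18673 + 3137)/((92 + 116) - 41661) = 21810/(208 - 41661) = 21810/(-41453) = 21810*(-1/41453) = -21810/41453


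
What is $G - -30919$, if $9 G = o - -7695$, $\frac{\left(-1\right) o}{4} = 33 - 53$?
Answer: $\frac{286046}{9} \approx 31783.0$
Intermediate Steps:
$o = 80$ ($o = - 4 \left(33 - 53\right) = \left(-4\right) \left(-20\right) = 80$)
$G = \frac{7775}{9}$ ($G = \frac{80 - -7695}{9} = \frac{80 + 7695}{9} = \frac{1}{9} \cdot 7775 = \frac{7775}{9} \approx 863.89$)
$G - -30919 = \frac{7775}{9} - -30919 = \frac{7775}{9} + 30919 = \frac{286046}{9}$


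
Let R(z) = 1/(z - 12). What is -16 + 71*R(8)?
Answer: -135/4 ≈ -33.750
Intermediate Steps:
R(z) = 1/(-12 + z)
-16 + 71*R(8) = -16 + 71/(-12 + 8) = -16 + 71/(-4) = -16 + 71*(-¼) = -16 - 71/4 = -135/4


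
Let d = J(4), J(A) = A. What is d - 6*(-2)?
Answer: 16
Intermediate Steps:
d = 4
d - 6*(-2) = 4 - 6*(-2) = 4 + 12 = 16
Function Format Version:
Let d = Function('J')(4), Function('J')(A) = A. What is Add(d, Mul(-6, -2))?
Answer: 16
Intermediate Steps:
d = 4
Add(d, Mul(-6, -2)) = Add(4, Mul(-6, -2)) = Add(4, 12) = 16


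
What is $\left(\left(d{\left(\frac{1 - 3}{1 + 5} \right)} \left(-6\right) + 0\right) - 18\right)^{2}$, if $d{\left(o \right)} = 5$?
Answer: $2304$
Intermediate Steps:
$\left(\left(d{\left(\frac{1 - 3}{1 + 5} \right)} \left(-6\right) + 0\right) - 18\right)^{2} = \left(\left(5 \left(-6\right) + 0\right) - 18\right)^{2} = \left(\left(-30 + 0\right) - 18\right)^{2} = \left(-30 - 18\right)^{2} = \left(-48\right)^{2} = 2304$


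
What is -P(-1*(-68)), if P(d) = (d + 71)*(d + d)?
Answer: -18904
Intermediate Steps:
P(d) = 2*d*(71 + d) (P(d) = (71 + d)*(2*d) = 2*d*(71 + d))
-P(-1*(-68)) = -2*(-1*(-68))*(71 - 1*(-68)) = -2*68*(71 + 68) = -2*68*139 = -1*18904 = -18904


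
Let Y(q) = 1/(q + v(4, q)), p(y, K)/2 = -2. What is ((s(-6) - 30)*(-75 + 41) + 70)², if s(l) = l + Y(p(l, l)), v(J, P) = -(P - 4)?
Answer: 6610041/4 ≈ 1.6525e+6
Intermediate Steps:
v(J, P) = 4 - P (v(J, P) = -(-4 + P) = 4 - P)
p(y, K) = -4 (p(y, K) = 2*(-2) = -4)
Y(q) = ¼ (Y(q) = 1/(q + (4 - q)) = 1/4 = ¼)
s(l) = ¼ + l (s(l) = l + ¼ = ¼ + l)
((s(-6) - 30)*(-75 + 41) + 70)² = (((¼ - 6) - 30)*(-75 + 41) + 70)² = ((-23/4 - 30)*(-34) + 70)² = (-143/4*(-34) + 70)² = (2431/2 + 70)² = (2571/2)² = 6610041/4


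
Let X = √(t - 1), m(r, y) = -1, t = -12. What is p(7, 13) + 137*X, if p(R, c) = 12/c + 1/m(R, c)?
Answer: -1/13 + 137*I*√13 ≈ -0.076923 + 493.96*I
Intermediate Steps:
p(R, c) = -1 + 12/c (p(R, c) = 12/c + 1/(-1) = 12/c + 1*(-1) = 12/c - 1 = -1 + 12/c)
X = I*√13 (X = √(-12 - 1) = √(-13) = I*√13 ≈ 3.6056*I)
p(7, 13) + 137*X = (12 - 1*13)/13 + 137*(I*√13) = (12 - 13)/13 + 137*I*√13 = (1/13)*(-1) + 137*I*√13 = -1/13 + 137*I*√13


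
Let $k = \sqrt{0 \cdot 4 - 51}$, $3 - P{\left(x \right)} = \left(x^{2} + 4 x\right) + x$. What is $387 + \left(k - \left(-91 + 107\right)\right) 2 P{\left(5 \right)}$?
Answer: $1891 - 94 i \sqrt{51} \approx 1891.0 - 671.29 i$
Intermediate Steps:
$P{\left(x \right)} = 3 - x^{2} - 5 x$ ($P{\left(x \right)} = 3 - \left(\left(x^{2} + 4 x\right) + x\right) = 3 - \left(x^{2} + 5 x\right) = 3 - x^{2} - 5 x$)
$k = i \sqrt{51}$ ($k = \sqrt{0 - 51} = \sqrt{-51} = i \sqrt{51} \approx 7.1414 i$)
$387 + \left(k - \left(-91 + 107\right)\right) 2 P{\left(5 \right)} = 387 + \left(i \sqrt{51} - \left(-91 + 107\right)\right) 2 \left(3 - 5^{2} - 25\right) = 387 + \left(i \sqrt{51} - 16\right) 2 \left(3 - 25 - 25\right) = 387 + \left(-16 + i \sqrt{51}\right) 2 \left(-47\right) = 387 + \left(-16 + i \sqrt{51}\right) \left(-94\right) = 387 + \left(1504 - 94 i \sqrt{51}\right) = 1891 - 94 i \sqrt{51}$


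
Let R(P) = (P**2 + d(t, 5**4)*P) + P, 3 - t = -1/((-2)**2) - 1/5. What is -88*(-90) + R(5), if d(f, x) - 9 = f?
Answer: 32049/4 ≈ 8012.3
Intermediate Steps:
t = 69/20 (t = 3 - (-1/((-2)**2) - 1/5) = 3 - (-1/4 - 1*1/5) = 3 - (-1*1/4 - 1/5) = 3 - (-1/4 - 1/5) = 3 - 1*(-9/20) = 3 + 9/20 = 69/20 ≈ 3.4500)
d(f, x) = 9 + f
R(P) = P**2 + 269*P/20 (R(P) = (P**2 + (9 + 69/20)*P) + P = (P**2 + 249*P/20) + P = P**2 + 269*P/20)
-88*(-90) + R(5) = -88*(-90) + (1/20)*5*(269 + 20*5) = 7920 + (1/20)*5*(269 + 100) = 7920 + (1/20)*5*369 = 7920 + 369/4 = 32049/4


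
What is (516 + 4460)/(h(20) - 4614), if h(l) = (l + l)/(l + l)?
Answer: -4976/4613 ≈ -1.0787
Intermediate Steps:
h(l) = 1 (h(l) = (2*l)/((2*l)) = (2*l)*(1/(2*l)) = 1)
(516 + 4460)/(h(20) - 4614) = (516 + 4460)/(1 - 4614) = 4976/(-4613) = 4976*(-1/4613) = -4976/4613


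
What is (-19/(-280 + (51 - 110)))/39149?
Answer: 19/13271511 ≈ 1.4316e-6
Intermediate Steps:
(-19/(-280 + (51 - 110)))/39149 = (-19/(-280 - 59))*(1/39149) = (-19/(-339))*(1/39149) = -1/339*(-19)*(1/39149) = (19/339)*(1/39149) = 19/13271511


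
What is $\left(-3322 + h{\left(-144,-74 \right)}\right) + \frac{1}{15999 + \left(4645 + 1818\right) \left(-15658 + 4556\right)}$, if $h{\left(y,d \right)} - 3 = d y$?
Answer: $\frac{526328697498}{71736227} \approx 7337.0$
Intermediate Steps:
$h{\left(y,d \right)} = 3 + d y$
$\left(-3322 + h{\left(-144,-74 \right)}\right) + \frac{1}{15999 + \left(4645 + 1818\right) \left(-15658 + 4556\right)} = \left(-3322 + \left(3 - -10656\right)\right) + \frac{1}{15999 + \left(4645 + 1818\right) \left(-15658 + 4556\right)} = \left(-3322 + \left(3 + 10656\right)\right) + \frac{1}{15999 + 6463 \left(-11102\right)} = \left(-3322 + 10659\right) + \frac{1}{15999 - 71752226} = 7337 + \frac{1}{-71736227} = 7337 - \frac{1}{71736227} = \frac{526328697498}{71736227}$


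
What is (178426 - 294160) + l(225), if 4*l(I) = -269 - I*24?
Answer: -468605/4 ≈ -1.1715e+5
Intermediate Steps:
l(I) = -269/4 - 6*I (l(I) = (-269 - I*24)/4 = (-269 - 24*I)/4 = -269/4 - 6*I)
(178426 - 294160) + l(225) = (178426 - 294160) + (-269/4 - 6*225) = -115734 + (-269/4 - 1350) = -115734 - 5669/4 = -468605/4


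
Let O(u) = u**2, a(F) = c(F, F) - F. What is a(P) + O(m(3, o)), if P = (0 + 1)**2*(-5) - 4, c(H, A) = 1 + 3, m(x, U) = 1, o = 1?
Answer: 14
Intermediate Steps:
c(H, A) = 4
P = -9 (P = 1**2*(-5) - 4 = 1*(-5) - 4 = -5 - 4 = -9)
a(F) = 4 - F
a(P) + O(m(3, o)) = (4 - 1*(-9)) + 1**2 = (4 + 9) + 1 = 13 + 1 = 14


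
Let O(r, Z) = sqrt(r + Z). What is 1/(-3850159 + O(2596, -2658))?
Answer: -3850159/14823724325343 - I*sqrt(62)/14823724325343 ≈ -2.5973e-7 - 5.3118e-13*I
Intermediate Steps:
O(r, Z) = sqrt(Z + r)
1/(-3850159 + O(2596, -2658)) = 1/(-3850159 + sqrt(-2658 + 2596)) = 1/(-3850159 + sqrt(-62)) = 1/(-3850159 + I*sqrt(62))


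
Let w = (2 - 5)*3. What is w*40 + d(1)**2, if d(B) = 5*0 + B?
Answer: -359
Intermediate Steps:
d(B) = B (d(B) = 0 + B = B)
w = -9 (w = -3*3 = -9)
w*40 + d(1)**2 = -9*40 + 1**2 = -360 + 1 = -359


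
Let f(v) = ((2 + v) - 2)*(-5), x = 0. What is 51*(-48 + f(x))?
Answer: -2448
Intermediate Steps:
f(v) = -5*v (f(v) = v*(-5) = -5*v)
51*(-48 + f(x)) = 51*(-48 - 5*0) = 51*(-48 + 0) = 51*(-48) = -2448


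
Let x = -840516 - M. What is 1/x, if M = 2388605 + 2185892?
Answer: -1/5415013 ≈ -1.8467e-7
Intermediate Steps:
M = 4574497
x = -5415013 (x = -840516 - 1*4574497 = -840516 - 4574497 = -5415013)
1/x = 1/(-5415013) = -1/5415013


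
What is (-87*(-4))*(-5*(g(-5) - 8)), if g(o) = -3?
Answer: 19140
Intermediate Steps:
(-87*(-4))*(-5*(g(-5) - 8)) = (-87*(-4))*(-5*(-3 - 8)) = 348*(-5*(-11)) = 348*55 = 19140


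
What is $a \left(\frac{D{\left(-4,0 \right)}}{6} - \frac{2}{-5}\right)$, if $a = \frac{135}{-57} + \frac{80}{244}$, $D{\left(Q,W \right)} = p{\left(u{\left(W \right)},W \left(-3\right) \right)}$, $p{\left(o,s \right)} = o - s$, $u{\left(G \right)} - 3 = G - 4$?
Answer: $- \frac{3311}{6954} \approx -0.47613$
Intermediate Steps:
$u{\left(G \right)} = -1 + G$ ($u{\left(G \right)} = 3 + \left(G - 4\right) = 3 + \left(-4 + G\right) = -1 + G$)
$D{\left(Q,W \right)} = -1 + 4 W$ ($D{\left(Q,W \right)} = \left(-1 + W\right) - W \left(-3\right) = \left(-1 + W\right) - - 3 W = \left(-1 + W\right) + 3 W = -1 + 4 W$)
$a = - \frac{2365}{1159}$ ($a = 135 \left(- \frac{1}{57}\right) + 80 \cdot \frac{1}{244} = - \frac{45}{19} + \frac{20}{61} = - \frac{2365}{1159} \approx -2.0406$)
$a \left(\frac{D{\left(-4,0 \right)}}{6} - \frac{2}{-5}\right) = - \frac{2365 \left(\frac{-1 + 4 \cdot 0}{6} - \frac{2}{-5}\right)}{1159} = - \frac{2365 \left(\left(-1 + 0\right) \frac{1}{6} - - \frac{2}{5}\right)}{1159} = - \frac{2365 \left(\left(-1\right) \frac{1}{6} + \frac{2}{5}\right)}{1159} = - \frac{2365 \left(- \frac{1}{6} + \frac{2}{5}\right)}{1159} = \left(- \frac{2365}{1159}\right) \frac{7}{30} = - \frac{3311}{6954}$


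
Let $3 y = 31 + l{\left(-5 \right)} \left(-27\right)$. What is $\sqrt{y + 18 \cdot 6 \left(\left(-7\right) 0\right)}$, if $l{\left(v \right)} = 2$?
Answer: $\frac{i \sqrt{69}}{3} \approx 2.7689 i$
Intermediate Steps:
$y = - \frac{23}{3}$ ($y = \frac{31 + 2 \left(-27\right)}{3} = \frac{31 - 54}{3} = \frac{1}{3} \left(-23\right) = - \frac{23}{3} \approx -7.6667$)
$\sqrt{y + 18 \cdot 6 \left(\left(-7\right) 0\right)} = \sqrt{- \frac{23}{3} + 18 \cdot 6 \left(\left(-7\right) 0\right)} = \sqrt{- \frac{23}{3} + 108 \cdot 0} = \sqrt{- \frac{23}{3} + 0} = \sqrt{- \frac{23}{3}} = \frac{i \sqrt{69}}{3}$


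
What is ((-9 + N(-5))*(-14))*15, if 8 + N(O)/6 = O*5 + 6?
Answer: 35910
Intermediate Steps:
N(O) = -12 + 30*O (N(O) = -48 + 6*(O*5 + 6) = -48 + 6*(5*O + 6) = -48 + 6*(6 + 5*O) = -48 + (36 + 30*O) = -12 + 30*O)
((-9 + N(-5))*(-14))*15 = ((-9 + (-12 + 30*(-5)))*(-14))*15 = ((-9 + (-12 - 150))*(-14))*15 = ((-9 - 162)*(-14))*15 = -171*(-14)*15 = 2394*15 = 35910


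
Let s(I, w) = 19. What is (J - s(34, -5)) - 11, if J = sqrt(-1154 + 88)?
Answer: -30 + I*sqrt(1066) ≈ -30.0 + 32.65*I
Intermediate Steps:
J = I*sqrt(1066) (J = sqrt(-1066) = I*sqrt(1066) ≈ 32.65*I)
(J - s(34, -5)) - 11 = (I*sqrt(1066) - 1*19) - 11 = (I*sqrt(1066) - 19) - 11 = (-19 + I*sqrt(1066)) - 11 = -30 + I*sqrt(1066)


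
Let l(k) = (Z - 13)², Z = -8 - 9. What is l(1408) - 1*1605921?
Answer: -1605021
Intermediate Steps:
Z = -17
l(k) = 900 (l(k) = (-17 - 13)² = (-30)² = 900)
l(1408) - 1*1605921 = 900 - 1*1605921 = 900 - 1605921 = -1605021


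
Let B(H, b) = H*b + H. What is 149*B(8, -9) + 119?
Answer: -9417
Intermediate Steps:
B(H, b) = H + H*b
149*B(8, -9) + 119 = 149*(8*(1 - 9)) + 119 = 149*(8*(-8)) + 119 = 149*(-64) + 119 = -9536 + 119 = -9417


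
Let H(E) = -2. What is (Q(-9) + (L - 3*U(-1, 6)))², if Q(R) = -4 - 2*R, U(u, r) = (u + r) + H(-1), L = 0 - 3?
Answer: 4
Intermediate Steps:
L = -3
U(u, r) = -2 + r + u (U(u, r) = (u + r) - 2 = (r + u) - 2 = -2 + r + u)
(Q(-9) + (L - 3*U(-1, 6)))² = ((-4 - 2*(-9)) + (-3 - 3*(-2 + 6 - 1)))² = ((-4 + 18) + (-3 - 3*3))² = (14 + (-3 - 9))² = (14 - 12)² = 2² = 4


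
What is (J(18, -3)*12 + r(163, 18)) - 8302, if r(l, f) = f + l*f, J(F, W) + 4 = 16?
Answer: -5206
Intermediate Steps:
J(F, W) = 12 (J(F, W) = -4 + 16 = 12)
r(l, f) = f + f*l
(J(18, -3)*12 + r(163, 18)) - 8302 = (12*12 + 18*(1 + 163)) - 8302 = (144 + 18*164) - 8302 = (144 + 2952) - 8302 = 3096 - 8302 = -5206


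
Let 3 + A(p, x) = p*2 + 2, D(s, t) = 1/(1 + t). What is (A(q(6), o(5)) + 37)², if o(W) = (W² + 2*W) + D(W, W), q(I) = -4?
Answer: 784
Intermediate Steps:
o(W) = W² + 1/(1 + W) + 2*W (o(W) = (W² + 2*W) + 1/(1 + W) = W² + 1/(1 + W) + 2*W)
A(p, x) = -1 + 2*p (A(p, x) = -3 + (p*2 + 2) = -3 + (2*p + 2) = -3 + (2 + 2*p) = -1 + 2*p)
(A(q(6), o(5)) + 37)² = ((-1 + 2*(-4)) + 37)² = ((-1 - 8) + 37)² = (-9 + 37)² = 28² = 784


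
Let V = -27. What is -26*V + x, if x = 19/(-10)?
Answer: 7001/10 ≈ 700.10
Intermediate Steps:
x = -19/10 (x = 19*(-⅒) = -19/10 ≈ -1.9000)
-26*V + x = -26*(-27) - 19/10 = 702 - 19/10 = 7001/10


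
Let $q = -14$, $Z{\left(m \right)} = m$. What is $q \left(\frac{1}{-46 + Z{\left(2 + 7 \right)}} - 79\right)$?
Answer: $\frac{40936}{37} \approx 1106.4$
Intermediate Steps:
$q \left(\frac{1}{-46 + Z{\left(2 + 7 \right)}} - 79\right) = - 14 \left(\frac{1}{-46 + \left(2 + 7\right)} - 79\right) = - 14 \left(\frac{1}{-46 + 9} - 79\right) = - 14 \left(\frac{1}{-37} - 79\right) = - 14 \left(- \frac{1}{37} - 79\right) = \left(-14\right) \left(- \frac{2924}{37}\right) = \frac{40936}{37}$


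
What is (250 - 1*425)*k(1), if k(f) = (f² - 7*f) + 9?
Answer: -525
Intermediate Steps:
k(f) = 9 + f² - 7*f
(250 - 1*425)*k(1) = (250 - 1*425)*(9 + 1² - 7*1) = (250 - 425)*(9 + 1 - 7) = -175*3 = -525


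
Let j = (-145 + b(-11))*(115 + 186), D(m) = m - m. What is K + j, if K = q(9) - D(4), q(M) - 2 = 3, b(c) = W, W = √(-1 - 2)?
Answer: -43640 + 301*I*√3 ≈ -43640.0 + 521.35*I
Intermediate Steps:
W = I*√3 (W = √(-3) = I*√3 ≈ 1.732*I)
b(c) = I*√3
q(M) = 5 (q(M) = 2 + 3 = 5)
D(m) = 0
j = -43645 + 301*I*√3 (j = (-145 + I*√3)*(115 + 186) = (-145 + I*√3)*301 = -43645 + 301*I*√3 ≈ -43645.0 + 521.35*I)
K = 5 (K = 5 - 1*0 = 5 + 0 = 5)
K + j = 5 + (-43645 + 301*I*√3) = -43640 + 301*I*√3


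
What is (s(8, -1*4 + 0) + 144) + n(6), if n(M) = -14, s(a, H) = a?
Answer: 138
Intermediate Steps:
(s(8, -1*4 + 0) + 144) + n(6) = (8 + 144) - 14 = 152 - 14 = 138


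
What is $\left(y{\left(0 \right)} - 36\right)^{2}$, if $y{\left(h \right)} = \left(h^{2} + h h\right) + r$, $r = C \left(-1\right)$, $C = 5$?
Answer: $1681$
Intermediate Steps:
$r = -5$ ($r = 5 \left(-1\right) = -5$)
$y{\left(h \right)} = -5 + 2 h^{2}$ ($y{\left(h \right)} = \left(h^{2} + h h\right) - 5 = \left(h^{2} + h^{2}\right) - 5 = 2 h^{2} - 5 = -5 + 2 h^{2}$)
$\left(y{\left(0 \right)} - 36\right)^{2} = \left(\left(-5 + 2 \cdot 0^{2}\right) - 36\right)^{2} = \left(\left(-5 + 2 \cdot 0\right) - 36\right)^{2} = \left(\left(-5 + 0\right) - 36\right)^{2} = \left(-5 - 36\right)^{2} = \left(-41\right)^{2} = 1681$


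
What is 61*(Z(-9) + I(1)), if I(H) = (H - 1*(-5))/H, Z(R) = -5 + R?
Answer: -488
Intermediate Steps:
I(H) = (5 + H)/H (I(H) = (H + 5)/H = (5 + H)/H)
61*(Z(-9) + I(1)) = 61*((-5 - 9) + (5 + 1)/1) = 61*(-14 + 1*6) = 61*(-14 + 6) = 61*(-8) = -488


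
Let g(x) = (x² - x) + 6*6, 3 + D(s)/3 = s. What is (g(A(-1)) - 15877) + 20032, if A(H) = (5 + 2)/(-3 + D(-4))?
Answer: 2414233/576 ≈ 4191.4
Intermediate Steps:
D(s) = -9 + 3*s
A(H) = -7/24 (A(H) = (5 + 2)/(-3 + (-9 + 3*(-4))) = 7/(-3 + (-9 - 12)) = 7/(-3 - 21) = 7/(-24) = 7*(-1/24) = -7/24)
g(x) = 36 + x² - x (g(x) = (x² - x) + 36 = 36 + x² - x)
(g(A(-1)) - 15877) + 20032 = ((36 + (-7/24)² - 1*(-7/24)) - 15877) + 20032 = ((36 + 49/576 + 7/24) - 15877) + 20032 = (20953/576 - 15877) + 20032 = -9124199/576 + 20032 = 2414233/576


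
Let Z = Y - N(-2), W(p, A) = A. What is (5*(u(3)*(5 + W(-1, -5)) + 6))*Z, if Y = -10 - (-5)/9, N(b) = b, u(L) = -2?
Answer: -670/3 ≈ -223.33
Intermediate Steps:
Y = -85/9 (Y = -10 - (-5)/9 = -10 - 1*(-5/9) = -10 + 5/9 = -85/9 ≈ -9.4444)
Z = -67/9 (Z = -85/9 - 1*(-2) = -85/9 + 2 = -67/9 ≈ -7.4444)
(5*(u(3)*(5 + W(-1, -5)) + 6))*Z = (5*(-2*(5 - 5) + 6))*(-67/9) = (5*(-2*0 + 6))*(-67/9) = (5*(0 + 6))*(-67/9) = (5*6)*(-67/9) = 30*(-67/9) = -670/3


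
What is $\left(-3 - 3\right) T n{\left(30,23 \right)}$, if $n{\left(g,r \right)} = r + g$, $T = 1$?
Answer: $-318$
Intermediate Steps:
$n{\left(g,r \right)} = g + r$
$\left(-3 - 3\right) T n{\left(30,23 \right)} = \left(-3 - 3\right) 1 \left(30 + 23\right) = \left(-6\right) 1 \cdot 53 = \left(-6\right) 53 = -318$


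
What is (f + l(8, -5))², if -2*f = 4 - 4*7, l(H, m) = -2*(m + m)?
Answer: 1024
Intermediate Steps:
l(H, m) = -4*m
f = 12 (f = -(4 - 4*7)/2 = -(4 - 28)/2 = -½*(-24) = 12)
(f + l(8, -5))² = (12 - 4*(-5))² = (12 + 20)² = 32² = 1024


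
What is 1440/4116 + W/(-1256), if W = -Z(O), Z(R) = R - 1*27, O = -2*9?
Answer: 135285/430808 ≈ 0.31403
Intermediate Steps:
O = -18
Z(R) = -27 + R (Z(R) = R - 27 = -27 + R)
W = 45 (W = -(-27 - 18) = -1*(-45) = 45)
1440/4116 + W/(-1256) = 1440/4116 + 45/(-1256) = 1440*(1/4116) + 45*(-1/1256) = 120/343 - 45/1256 = 135285/430808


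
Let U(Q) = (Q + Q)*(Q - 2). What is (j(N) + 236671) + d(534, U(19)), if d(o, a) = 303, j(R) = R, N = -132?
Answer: 236842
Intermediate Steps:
U(Q) = 2*Q*(-2 + Q) (U(Q) = (2*Q)*(-2 + Q) = 2*Q*(-2 + Q))
(j(N) + 236671) + d(534, U(19)) = (-132 + 236671) + 303 = 236539 + 303 = 236842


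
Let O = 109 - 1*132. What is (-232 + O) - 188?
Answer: -443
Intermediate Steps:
O = -23 (O = 109 - 132 = -23)
(-232 + O) - 188 = (-232 - 23) - 188 = -255 - 188 = -443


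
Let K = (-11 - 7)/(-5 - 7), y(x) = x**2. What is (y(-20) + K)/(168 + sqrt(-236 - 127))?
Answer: 22484/9529 - 8833*I*sqrt(3)/57174 ≈ 2.3595 - 0.26759*I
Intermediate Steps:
K = 3/2 (K = -18/(-12) = -1/12*(-18) = 3/2 ≈ 1.5000)
(y(-20) + K)/(168 + sqrt(-236 - 127)) = ((-20)**2 + 3/2)/(168 + sqrt(-236 - 127)) = (400 + 3/2)/(168 + sqrt(-363)) = 803/(2*(168 + 11*I*sqrt(3)))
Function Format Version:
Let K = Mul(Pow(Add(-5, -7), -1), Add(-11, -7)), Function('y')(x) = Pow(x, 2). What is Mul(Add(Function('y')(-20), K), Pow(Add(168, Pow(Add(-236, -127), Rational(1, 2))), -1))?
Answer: Add(Rational(22484, 9529), Mul(Rational(-8833, 57174), I, Pow(3, Rational(1, 2)))) ≈ Add(2.3595, Mul(-0.26759, I))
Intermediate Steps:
K = Rational(3, 2) (K = Mul(Pow(-12, -1), -18) = Mul(Rational(-1, 12), -18) = Rational(3, 2) ≈ 1.5000)
Mul(Add(Function('y')(-20), K), Pow(Add(168, Pow(Add(-236, -127), Rational(1, 2))), -1)) = Mul(Add(Pow(-20, 2), Rational(3, 2)), Pow(Add(168, Pow(Add(-236, -127), Rational(1, 2))), -1)) = Mul(Add(400, Rational(3, 2)), Pow(Add(168, Pow(-363, Rational(1, 2))), -1)) = Mul(Rational(803, 2), Pow(Add(168, Mul(11, I, Pow(3, Rational(1, 2)))), -1))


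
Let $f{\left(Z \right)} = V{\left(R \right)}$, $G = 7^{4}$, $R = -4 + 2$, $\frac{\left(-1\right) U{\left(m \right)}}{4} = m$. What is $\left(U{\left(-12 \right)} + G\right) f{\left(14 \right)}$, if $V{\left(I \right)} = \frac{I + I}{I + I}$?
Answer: $2449$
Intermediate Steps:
$U{\left(m \right)} = - 4 m$
$R = -2$
$G = 2401$
$V{\left(I \right)} = 1$ ($V{\left(I \right)} = \frac{2 I}{2 I} = 2 I \frac{1}{2 I} = 1$)
$f{\left(Z \right)} = 1$
$\left(U{\left(-12 \right)} + G\right) f{\left(14 \right)} = \left(\left(-4\right) \left(-12\right) + 2401\right) 1 = \left(48 + 2401\right) 1 = 2449 \cdot 1 = 2449$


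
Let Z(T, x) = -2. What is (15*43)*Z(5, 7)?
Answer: -1290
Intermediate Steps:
(15*43)*Z(5, 7) = (15*43)*(-2) = 645*(-2) = -1290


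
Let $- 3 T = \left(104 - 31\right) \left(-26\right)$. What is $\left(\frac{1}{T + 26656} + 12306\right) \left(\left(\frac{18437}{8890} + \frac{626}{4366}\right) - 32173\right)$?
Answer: $- \frac{628981116780149069031}{1588762819420} \approx -3.9589 \cdot 10^{8}$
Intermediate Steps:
$T = \frac{1898}{3}$ ($T = - \frac{\left(104 - 31\right) \left(-26\right)}{3} = - \frac{73 \left(-26\right)}{3} = \left(- \frac{1}{3}\right) \left(-1898\right) = \frac{1898}{3} \approx 632.67$)
$\left(\frac{1}{T + 26656} + 12306\right) \left(\left(\frac{18437}{8890} + \frac{626}{4366}\right) - 32173\right) = \left(\frac{1}{\frac{1898}{3} + 26656} + 12306\right) \left(\left(\frac{18437}{8890} + \frac{626}{4366}\right) - 32173\right) = \left(\frac{1}{\frac{81866}{3}} + 12306\right) \left(\left(18437 \cdot \frac{1}{8890} + 626 \cdot \frac{1}{4366}\right) - 32173\right) = \left(\frac{3}{81866} + 12306\right) \left(\left(\frac{18437}{8890} + \frac{313}{2183}\right) - 32173\right) = \frac{1007442999 \left(\frac{43030541}{19406870} - 32173\right)}{81866} = \frac{1007442999}{81866} \left(- \frac{624334197969}{19406870}\right) = - \frac{628981116780149069031}{1588762819420}$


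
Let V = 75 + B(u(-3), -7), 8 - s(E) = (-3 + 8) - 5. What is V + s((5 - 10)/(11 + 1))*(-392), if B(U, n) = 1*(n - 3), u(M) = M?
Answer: -3071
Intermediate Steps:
s(E) = 8 (s(E) = 8 - ((-3 + 8) - 5) = 8 - (5 - 5) = 8 - 1*0 = 8 + 0 = 8)
B(U, n) = -3 + n (B(U, n) = 1*(-3 + n) = -3 + n)
V = 65 (V = 75 + (-3 - 7) = 75 - 10 = 65)
V + s((5 - 10)/(11 + 1))*(-392) = 65 + 8*(-392) = 65 - 3136 = -3071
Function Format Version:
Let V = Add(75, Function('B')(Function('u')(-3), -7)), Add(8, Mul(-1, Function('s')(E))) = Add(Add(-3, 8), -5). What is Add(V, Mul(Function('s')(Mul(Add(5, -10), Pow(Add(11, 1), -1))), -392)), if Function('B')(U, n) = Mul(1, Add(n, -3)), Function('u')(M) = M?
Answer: -3071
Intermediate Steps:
Function('s')(E) = 8 (Function('s')(E) = Add(8, Mul(-1, Add(Add(-3, 8), -5))) = Add(8, Mul(-1, Add(5, -5))) = Add(8, Mul(-1, 0)) = Add(8, 0) = 8)
Function('B')(U, n) = Add(-3, n) (Function('B')(U, n) = Mul(1, Add(-3, n)) = Add(-3, n))
V = 65 (V = Add(75, Add(-3, -7)) = Add(75, -10) = 65)
Add(V, Mul(Function('s')(Mul(Add(5, -10), Pow(Add(11, 1), -1))), -392)) = Add(65, Mul(8, -392)) = Add(65, -3136) = -3071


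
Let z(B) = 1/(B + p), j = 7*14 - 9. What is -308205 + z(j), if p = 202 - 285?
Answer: -1849229/6 ≈ -3.0821e+5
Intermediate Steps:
j = 89 (j = 98 - 9 = 89)
p = -83
z(B) = 1/(-83 + B) (z(B) = 1/(B - 83) = 1/(-83 + B))
-308205 + z(j) = -308205 + 1/(-83 + 89) = -308205 + 1/6 = -308205 + ⅙ = -1849229/6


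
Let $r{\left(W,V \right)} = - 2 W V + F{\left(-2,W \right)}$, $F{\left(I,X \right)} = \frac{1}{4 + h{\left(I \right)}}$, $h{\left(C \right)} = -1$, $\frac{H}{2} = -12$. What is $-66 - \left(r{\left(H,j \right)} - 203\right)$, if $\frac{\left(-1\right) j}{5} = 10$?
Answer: $\frac{7610}{3} \approx 2536.7$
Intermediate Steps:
$H = -24$ ($H = 2 \left(-12\right) = -24$)
$j = -50$ ($j = \left(-5\right) 10 = -50$)
$F{\left(I,X \right)} = \frac{1}{3}$ ($F{\left(I,X \right)} = \frac{1}{4 - 1} = \frac{1}{3}$)
$r{\left(W,V \right)} = \frac{1}{3} - 2 V W$ ($r{\left(W,V \right)} = - 2 W V + \frac{1}{3} = - 2 V W + \frac{1}{3} = \frac{1}{3} - 2 V W$)
$-66 - \left(r{\left(H,j \right)} - 203\right) = -66 - \left(\left(\frac{1}{3} - \left(-100\right) \left(-24\right)\right) - 203\right) = -66 - \left(\left(\frac{1}{3} - 2400\right) - 203\right) = -66 - \left(- \frac{7199}{3} - 203\right) = -66 - - \frac{7808}{3} = -66 + \frac{7808}{3} = \frac{7610}{3}$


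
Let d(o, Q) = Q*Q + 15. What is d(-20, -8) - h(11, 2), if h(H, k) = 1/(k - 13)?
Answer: 870/11 ≈ 79.091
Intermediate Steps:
h(H, k) = 1/(-13 + k)
d(o, Q) = 15 + Q² (d(o, Q) = Q² + 15 = 15 + Q²)
d(-20, -8) - h(11, 2) = (15 + (-8)²) - 1/(-13 + 2) = (15 + 64) - 1/(-11) = 79 - 1*(-1/11) = 79 + 1/11 = 870/11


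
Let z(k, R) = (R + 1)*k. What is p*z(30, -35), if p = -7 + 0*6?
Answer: 7140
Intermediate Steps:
p = -7 (p = -7 + 0 = -7)
z(k, R) = k*(1 + R) (z(k, R) = (1 + R)*k = k*(1 + R))
p*z(30, -35) = -210*(1 - 35) = -210*(-34) = -7*(-1020) = 7140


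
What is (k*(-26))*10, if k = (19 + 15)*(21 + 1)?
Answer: -194480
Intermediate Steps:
k = 748 (k = 34*22 = 748)
(k*(-26))*10 = (748*(-26))*10 = -19448*10 = -194480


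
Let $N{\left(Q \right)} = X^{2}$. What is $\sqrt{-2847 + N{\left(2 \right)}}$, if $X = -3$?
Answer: $i \sqrt{2838} \approx 53.273 i$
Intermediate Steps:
$N{\left(Q \right)} = 9$ ($N{\left(Q \right)} = \left(-3\right)^{2} = 9$)
$\sqrt{-2847 + N{\left(2 \right)}} = \sqrt{-2847 + 9} = \sqrt{-2838} = i \sqrt{2838}$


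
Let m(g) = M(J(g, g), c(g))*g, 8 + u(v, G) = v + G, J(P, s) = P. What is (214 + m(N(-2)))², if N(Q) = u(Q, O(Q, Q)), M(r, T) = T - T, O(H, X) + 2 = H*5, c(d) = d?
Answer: 45796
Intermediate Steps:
O(H, X) = -2 + 5*H (O(H, X) = -2 + H*5 = -2 + 5*H)
u(v, G) = -8 + G + v (u(v, G) = -8 + (v + G) = -8 + (G + v) = -8 + G + v)
M(r, T) = 0
N(Q) = -10 + 6*Q (N(Q) = -8 + (-2 + 5*Q) + Q = -10 + 6*Q)
m(g) = 0 (m(g) = 0*g = 0)
(214 + m(N(-2)))² = (214 + 0)² = 214² = 45796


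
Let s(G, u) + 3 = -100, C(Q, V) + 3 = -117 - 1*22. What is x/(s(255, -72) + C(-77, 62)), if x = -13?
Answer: 13/245 ≈ 0.053061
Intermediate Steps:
C(Q, V) = -142 (C(Q, V) = -3 + (-117 - 1*22) = -3 + (-117 - 22) = -3 - 139 = -142)
s(G, u) = -103 (s(G, u) = -3 - 100 = -103)
x/(s(255, -72) + C(-77, 62)) = -13/(-103 - 142) = -13/(-245) = -13*(-1/245) = 13/245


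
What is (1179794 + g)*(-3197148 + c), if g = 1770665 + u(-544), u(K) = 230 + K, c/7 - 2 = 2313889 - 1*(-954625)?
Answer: 58066122757280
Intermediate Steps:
c = 22879612 (c = 14 + 7*(2313889 - 1*(-954625)) = 14 + 7*(2313889 + 954625) = 14 + 7*3268514 = 14 + 22879598 = 22879612)
g = 1770351 (g = 1770665 + (230 - 544) = 1770665 - 314 = 1770351)
(1179794 + g)*(-3197148 + c) = (1179794 + 1770351)*(-3197148 + 22879612) = 2950145*19682464 = 58066122757280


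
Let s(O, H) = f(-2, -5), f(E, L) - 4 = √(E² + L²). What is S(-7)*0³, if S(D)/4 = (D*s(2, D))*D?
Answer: 0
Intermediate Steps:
f(E, L) = 4 + √(E² + L²)
s(O, H) = 4 + √29 (s(O, H) = 4 + √((-2)² + (-5)²) = 4 + √(4 + 25) = 4 + √29)
S(D) = 4*D²*(4 + √29) (S(D) = 4*((D*(4 + √29))*D) = 4*(D²*(4 + √29)) = 4*D²*(4 + √29))
S(-7)*0³ = (4*(-7)²*(4 + √29))*0³ = (4*49*(4 + √29))*0 = (784 + 196*√29)*0 = 0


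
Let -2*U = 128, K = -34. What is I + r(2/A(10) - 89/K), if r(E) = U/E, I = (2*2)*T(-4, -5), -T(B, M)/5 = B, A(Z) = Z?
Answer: 27440/479 ≈ 57.286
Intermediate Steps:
T(B, M) = -5*B
U = -64 (U = -½*128 = -64)
I = 80 (I = (2*2)*(-5*(-4)) = 4*20 = 80)
r(E) = -64/E
I + r(2/A(10) - 89/K) = 80 - 64/(2/10 - 89/(-34)) = 80 - 64/(2*(⅒) - 89*(-1/34)) = 80 - 64/(⅕ + 89/34) = 80 - 64/479/170 = 80 - 64*170/479 = 80 - 10880/479 = 27440/479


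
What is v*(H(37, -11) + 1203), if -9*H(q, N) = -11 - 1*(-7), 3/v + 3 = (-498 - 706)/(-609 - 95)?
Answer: -1906256/681 ≈ -2799.2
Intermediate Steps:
v = -528/227 (v = 3/(-3 + (-498 - 706)/(-609 - 95)) = 3/(-3 - 1204/(-704)) = 3/(-3 - 1204*(-1/704)) = 3/(-3 + 301/176) = 3/(-227/176) = 3*(-176/227) = -528/227 ≈ -2.3260)
H(q, N) = 4/9 (H(q, N) = -(-11 - 1*(-7))/9 = -(-11 + 7)/9 = -⅑*(-4) = 4/9)
v*(H(37, -11) + 1203) = -528*(4/9 + 1203)/227 = -528/227*10831/9 = -1906256/681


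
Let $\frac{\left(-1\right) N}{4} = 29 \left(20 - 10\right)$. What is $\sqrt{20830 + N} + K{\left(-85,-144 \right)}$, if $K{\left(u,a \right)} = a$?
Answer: $-144 + \sqrt{19670} \approx -3.7502$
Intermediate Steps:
$N = -1160$ ($N = - 4 \cdot 29 \left(20 - 10\right) = - 4 \cdot 29 \cdot 10 = \left(-4\right) 290 = -1160$)
$\sqrt{20830 + N} + K{\left(-85,-144 \right)} = \sqrt{20830 - 1160} - 144 = \sqrt{19670} - 144 = -144 + \sqrt{19670}$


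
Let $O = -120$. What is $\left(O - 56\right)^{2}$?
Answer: $30976$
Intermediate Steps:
$\left(O - 56\right)^{2} = \left(-120 - 56\right)^{2} = \left(-176\right)^{2} = 30976$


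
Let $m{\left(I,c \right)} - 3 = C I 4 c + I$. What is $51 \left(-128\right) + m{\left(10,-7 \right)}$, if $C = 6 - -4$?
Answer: $-9315$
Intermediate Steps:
$C = 10$ ($C = 6 + 4 = 10$)
$m{\left(I,c \right)} = 3 + I + 40 I c$ ($m{\left(I,c \right)} = 3 + \left(10 I 4 c + I\right) = 3 + \left(10 \cdot 4 I c + I\right) = 3 + \left(40 I c + I\right) = 3 + \left(I + 40 I c\right) = 3 + I + 40 I c$)
$51 \left(-128\right) + m{\left(10,-7 \right)} = 51 \left(-128\right) + \left(3 + 10 + 40 \cdot 10 \left(-7\right)\right) = -6528 + \left(3 + 10 - 2800\right) = -6528 - 2787 = -9315$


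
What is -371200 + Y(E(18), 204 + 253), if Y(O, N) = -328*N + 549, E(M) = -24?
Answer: -520547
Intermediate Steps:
Y(O, N) = 549 - 328*N
-371200 + Y(E(18), 204 + 253) = -371200 + (549 - 328*(204 + 253)) = -371200 + (549 - 328*457) = -371200 + (549 - 149896) = -371200 - 149347 = -520547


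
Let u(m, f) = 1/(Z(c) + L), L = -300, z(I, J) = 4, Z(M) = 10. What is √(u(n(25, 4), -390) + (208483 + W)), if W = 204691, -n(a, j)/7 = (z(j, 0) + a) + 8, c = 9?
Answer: √34747933110/290 ≈ 642.79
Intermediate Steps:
n(a, j) = -84 - 7*a (n(a, j) = -7*((4 + a) + 8) = -7*(12 + a) = -84 - 7*a)
u(m, f) = -1/290 (u(m, f) = 1/(10 - 300) = 1/(-290) = -1/290)
√(u(n(25, 4), -390) + (208483 + W)) = √(-1/290 + (208483 + 204691)) = √(-1/290 + 413174) = √(119820459/290) = √34747933110/290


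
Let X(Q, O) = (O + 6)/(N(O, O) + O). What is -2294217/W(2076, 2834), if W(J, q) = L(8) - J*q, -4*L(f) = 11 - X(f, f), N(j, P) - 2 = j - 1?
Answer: 156006756/400070285 ≈ 0.38995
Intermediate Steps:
N(j, P) = 1 + j (N(j, P) = 2 + (j - 1) = 2 + (-1 + j) = 1 + j)
X(Q, O) = (6 + O)/(1 + 2*O) (X(Q, O) = (O + 6)/((1 + O) + O) = (6 + O)/(1 + 2*O))
L(f) = -11/4 + (6 + f)/(4*(1 + 2*f)) (L(f) = -(11 - (6 + f)/(1 + 2*f))/4 = -11/4 + (6 + f)/(4*(1 + 2*f)))
W(J, q) = -173/68 - J*q (W(J, q) = (-5 - 21*8)/(4*(1 + 2*8)) - J*q = (-5 - 168)/(4*(1 + 16)) - J*q = (¼)*(-173)/17 - J*q = (¼)*(1/17)*(-173) - J*q = -173/68 - J*q)
-2294217/W(2076, 2834) = -2294217/(-173/68 - 1*2076*2834) = -2294217/(-173/68 - 5883384) = -2294217/(-400070285/68) = -2294217*(-68/400070285) = 156006756/400070285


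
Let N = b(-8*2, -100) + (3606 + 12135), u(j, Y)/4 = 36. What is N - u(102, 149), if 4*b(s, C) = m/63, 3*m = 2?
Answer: 5895667/378 ≈ 15597.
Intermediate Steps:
m = ⅔ (m = (⅓)*2 = ⅔ ≈ 0.66667)
u(j, Y) = 144 (u(j, Y) = 4*36 = 144)
b(s, C) = 1/378 (b(s, C) = ((⅔)/63)/4 = ((⅔)*(1/63))/4 = (¼)*(2/189) = 1/378)
N = 5950099/378 (N = 1/378 + (3606 + 12135) = 1/378 + 15741 = 5950099/378 ≈ 15741.)
N - u(102, 149) = 5950099/378 - 1*144 = 5950099/378 - 144 = 5895667/378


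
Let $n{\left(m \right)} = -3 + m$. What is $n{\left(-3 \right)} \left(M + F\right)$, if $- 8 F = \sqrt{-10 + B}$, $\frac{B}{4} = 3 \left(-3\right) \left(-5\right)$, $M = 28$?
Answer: $-168 + \frac{3 \sqrt{170}}{4} \approx -158.22$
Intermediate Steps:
$B = 180$ ($B = 4 \cdot 3 \left(-3\right) \left(-5\right) = 4 \left(\left(-9\right) \left(-5\right)\right) = 4 \cdot 45 = 180$)
$F = - \frac{\sqrt{170}}{8}$ ($F = - \frac{\sqrt{-10 + 180}}{8} = - \frac{\sqrt{170}}{8} \approx -1.6298$)
$n{\left(-3 \right)} \left(M + F\right) = \left(-3 - 3\right) \left(28 - \frac{\sqrt{170}}{8}\right) = - 6 \left(28 - \frac{\sqrt{170}}{8}\right) = -168 + \frac{3 \sqrt{170}}{4}$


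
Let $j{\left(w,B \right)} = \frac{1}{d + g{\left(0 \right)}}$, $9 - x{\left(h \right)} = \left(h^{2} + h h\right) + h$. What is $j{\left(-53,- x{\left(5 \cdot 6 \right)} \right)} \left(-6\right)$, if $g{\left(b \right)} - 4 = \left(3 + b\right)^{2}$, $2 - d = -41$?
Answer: $- \frac{3}{28} \approx -0.10714$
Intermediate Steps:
$d = 43$ ($d = 2 - -41 = 2 + 41 = 43$)
$x{\left(h \right)} = 9 - h - 2 h^{2}$ ($x{\left(h \right)} = 9 - \left(\left(h^{2} + h h\right) + h\right) = 9 - \left(\left(h^{2} + h^{2}\right) + h\right) = 9 - \left(2 h^{2} + h\right) = 9 - \left(h + 2 h^{2}\right) = 9 - h - 2 h^{2}$)
$g{\left(b \right)} = 4 + \left(3 + b\right)^{2}$
$j{\left(w,B \right)} = \frac{1}{56}$ ($j{\left(w,B \right)} = \frac{1}{43 + \left(4 + \left(3 + 0\right)^{2}\right)} = \frac{1}{43 + \left(4 + 3^{2}\right)} = \frac{1}{43 + \left(4 + 9\right)} = \frac{1}{43 + 13} = \frac{1}{56}$)
$j{\left(-53,- x{\left(5 \cdot 6 \right)} \right)} \left(-6\right) = \frac{1}{56} \left(-6\right) = - \frac{3}{28}$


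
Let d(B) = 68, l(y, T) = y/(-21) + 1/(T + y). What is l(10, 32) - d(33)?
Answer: -2875/42 ≈ -68.452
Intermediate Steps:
l(y, T) = 1/(T + y) - y/21 (l(y, T) = y*(-1/21) + 1/(T + y) = -y/21 + 1/(T + y) = 1/(T + y) - y/21)
l(10, 32) - d(33) = (21 - 1*10² - 1*32*10)/(21*(32 + 10)) - 1*68 = (1/21)*(21 - 1*100 - 320)/42 - 68 = (1/21)*(1/42)*(21 - 100 - 320) - 68 = (1/21)*(1/42)*(-399) - 68 = -19/42 - 68 = -2875/42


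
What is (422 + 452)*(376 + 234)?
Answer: 533140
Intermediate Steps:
(422 + 452)*(376 + 234) = 874*610 = 533140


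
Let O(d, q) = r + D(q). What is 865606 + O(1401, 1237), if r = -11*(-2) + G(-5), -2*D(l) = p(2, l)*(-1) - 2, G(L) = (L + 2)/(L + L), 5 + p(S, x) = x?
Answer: 8662453/10 ≈ 8.6625e+5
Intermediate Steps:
p(S, x) = -5 + x
G(L) = (2 + L)/(2*L) (G(L) = (2 + L)/((2*L)) = (2 + L)*(1/(2*L)) = (2 + L)/(2*L))
D(l) = -3/2 + l/2 (D(l) = -((-5 + l)*(-1) - 2)/2 = -((5 - l) - 2)/2 = -(3 - l)/2 = -3/2 + l/2)
r = 223/10 (r = -11*(-2) + (1/2)*(2 - 5)/(-5) = 22 + (1/2)*(-1/5)*(-3) = 22 + 3/10 = 223/10 ≈ 22.300)
O(d, q) = 104/5 + q/2 (O(d, q) = 223/10 + (-3/2 + q/2) = 104/5 + q/2)
865606 + O(1401, 1237) = 865606 + (104/5 + (1/2)*1237) = 865606 + (104/5 + 1237/2) = 865606 + 6393/10 = 8662453/10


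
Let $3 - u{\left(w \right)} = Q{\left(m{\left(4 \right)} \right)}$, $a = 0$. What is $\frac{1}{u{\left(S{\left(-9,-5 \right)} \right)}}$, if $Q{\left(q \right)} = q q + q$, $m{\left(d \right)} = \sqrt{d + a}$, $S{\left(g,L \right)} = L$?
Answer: $- \frac{1}{3} \approx -0.33333$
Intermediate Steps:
$m{\left(d \right)} = \sqrt{d}$ ($m{\left(d \right)} = \sqrt{d + 0} = \sqrt{d}$)
$Q{\left(q \right)} = q + q^{2}$ ($Q{\left(q \right)} = q^{2} + q = q + q^{2}$)
$u{\left(w \right)} = -3$ ($u{\left(w \right)} = 3 - \sqrt{4} \left(1 + \sqrt{4}\right) = 3 - 2 \left(1 + 2\right) = 3 - 2 \cdot 3 = 3 - 6 = -3$)
$\frac{1}{u{\left(S{\left(-9,-5 \right)} \right)}} = \frac{1}{-3} = - \frac{1}{3}$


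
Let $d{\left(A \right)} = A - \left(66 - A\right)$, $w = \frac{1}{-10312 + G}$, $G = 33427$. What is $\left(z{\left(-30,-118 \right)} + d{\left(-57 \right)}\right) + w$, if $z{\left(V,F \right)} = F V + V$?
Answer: $\frac{76972951}{23115} \approx 3330.0$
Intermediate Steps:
$z{\left(V,F \right)} = V + F V$
$w = \frac{1}{23115}$ ($w = \frac{1}{-10312 + 33427} = \frac{1}{23115} \approx 4.3262 \cdot 10^{-5}$)
$d{\left(A \right)} = -66 + 2 A$ ($d{\left(A \right)} = A + \left(-66 + A\right) = -66 + 2 A$)
$\left(z{\left(-30,-118 \right)} + d{\left(-57 \right)}\right) + w = \left(- 30 \left(1 - 118\right) + \left(-66 + 2 \left(-57\right)\right)\right) + \frac{1}{23115} = \left(\left(-30\right) \left(-117\right) - 180\right) + \frac{1}{23115} = \left(3510 - 180\right) + \frac{1}{23115} = 3330 + \frac{1}{23115} = \frac{76972951}{23115}$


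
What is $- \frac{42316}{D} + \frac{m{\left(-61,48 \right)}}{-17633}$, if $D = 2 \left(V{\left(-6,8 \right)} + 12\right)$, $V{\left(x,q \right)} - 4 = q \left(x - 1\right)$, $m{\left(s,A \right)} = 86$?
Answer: $\frac{186537787}{352660} \approx 528.95$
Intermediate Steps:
$V{\left(x,q \right)} = 4 + q \left(-1 + x\right)$ ($V{\left(x,q \right)} = 4 + q \left(x - 1\right) = 4 + q \left(-1 + x\right)$)
$D = -80$ ($D = 2 \left(\left(4 - 8 + 8 \left(-6\right)\right) + 12\right) = 2 \left(\left(4 - 8 - 48\right) + 12\right) = 2 \left(-52 + 12\right) = 2 \left(-40\right) = -80$)
$- \frac{42316}{D} + \frac{m{\left(-61,48 \right)}}{-17633} = - \frac{42316}{-80} + \frac{86}{-17633} = \left(-42316\right) \left(- \frac{1}{80}\right) + 86 \left(- \frac{1}{17633}\right) = \frac{10579}{20} - \frac{86}{17633} = \frac{186537787}{352660}$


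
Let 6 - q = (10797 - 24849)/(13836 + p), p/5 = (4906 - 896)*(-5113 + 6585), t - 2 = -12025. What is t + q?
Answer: -88707796090/7381859 ≈ -12017.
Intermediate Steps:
t = -12023 (t = 2 - 12025 = -12023)
p = 29513600 (p = 5*((4906 - 896)*(-5113 + 6585)) = 5*(4010*1472) = 5*5902720 = 29513600)
q = 44294667/7381859 (q = 6 - (10797 - 24849)/(13836 + 29513600) = 6 - (-14052)/29527436 = 6 - 1*(-3513/7381859) = 6 + 3513/7381859 = 44294667/7381859 ≈ 6.0005)
t + q = -12023 + 44294667/7381859 = -88707796090/7381859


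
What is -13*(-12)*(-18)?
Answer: -2808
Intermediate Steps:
-13*(-12)*(-18) = 156*(-18) = -2808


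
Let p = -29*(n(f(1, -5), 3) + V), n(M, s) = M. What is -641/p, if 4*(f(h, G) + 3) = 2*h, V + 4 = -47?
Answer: -1282/3103 ≈ -0.41315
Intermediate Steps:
V = -51 (V = -4 - 47 = -51)
f(h, G) = -3 + h/2 (f(h, G) = -3 + (2*h)/4 = -3 + h/2)
p = 3103/2 (p = -29*((-3 + (½)*1) - 51) = -29*((-3 + ½) - 51) = -29*(-5/2 - 51) = -29*(-107/2) = 3103/2 ≈ 1551.5)
-641/p = -641/3103/2 = -641*2/3103 = -1282/3103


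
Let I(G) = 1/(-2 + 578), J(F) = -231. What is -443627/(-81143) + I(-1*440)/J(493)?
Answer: 59027152969/10796563008 ≈ 5.4672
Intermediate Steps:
I(G) = 1/576
-443627/(-81143) + I(-1*440)/J(493) = -443627/(-81143) + (1/576)/(-231) = -443627*(-1/81143) + (1/576)*(-1/231) = 443627/81143 - 1/133056 = 59027152969/10796563008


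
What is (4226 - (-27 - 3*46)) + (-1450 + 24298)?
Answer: 27239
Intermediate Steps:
(4226 - (-27 - 3*46)) + (-1450 + 24298) = (4226 - (-27 - 138)) + 22848 = (4226 - 1*(-165)) + 22848 = (4226 + 165) + 22848 = 4391 + 22848 = 27239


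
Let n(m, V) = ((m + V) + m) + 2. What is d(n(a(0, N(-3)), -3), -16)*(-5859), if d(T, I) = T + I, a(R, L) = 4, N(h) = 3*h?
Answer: 52731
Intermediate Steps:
n(m, V) = 2 + V + 2*m (n(m, V) = ((V + m) + m) + 2 = (V + 2*m) + 2 = 2 + V + 2*m)
d(T, I) = I + T
d(n(a(0, N(-3)), -3), -16)*(-5859) = (-16 + (2 - 3 + 2*4))*(-5859) = (-16 + (2 - 3 + 8))*(-5859) = (-16 + 7)*(-5859) = -9*(-5859) = 52731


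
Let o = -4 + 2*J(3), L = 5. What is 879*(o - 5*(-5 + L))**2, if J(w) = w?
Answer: 3516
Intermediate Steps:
o = 2 (o = -4 + 2*3 = -4 + 6 = 2)
879*(o - 5*(-5 + L))**2 = 879*(2 - 5*(-5 + 5))**2 = 879*(2 - 5*0)**2 = 879*(2 + 0)**2 = 879*2**2 = 879*4 = 3516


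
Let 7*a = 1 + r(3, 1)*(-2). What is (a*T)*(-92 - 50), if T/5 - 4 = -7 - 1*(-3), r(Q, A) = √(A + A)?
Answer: 0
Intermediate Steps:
r(Q, A) = √2*√A (r(Q, A) = √(2*A) = √2*√A)
a = ⅐ - 2*√2/7 (a = (1 + (√2*√1)*(-2))/7 = (1 + (√2*1)*(-2))/7 = (1 + √2*(-2))/7 = (1 - 2*√2)/7 = ⅐ - 2*√2/7 ≈ -0.26120)
T = 0 (T = 20 + 5*(-7 - 1*(-3)) = 20 + 5*(-7 + 3) = 20 + 5*(-4) = 20 - 20 = 0)
(a*T)*(-92 - 50) = ((⅐ - 2*√2/7)*0)*(-92 - 50) = 0*(-142) = 0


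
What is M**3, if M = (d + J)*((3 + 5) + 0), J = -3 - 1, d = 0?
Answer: -32768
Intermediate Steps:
J = -4
M = -32 (M = (0 - 4)*((3 + 5) + 0) = -4*(8 + 0) = -4*8 = -32)
M**3 = (-32)**3 = -32768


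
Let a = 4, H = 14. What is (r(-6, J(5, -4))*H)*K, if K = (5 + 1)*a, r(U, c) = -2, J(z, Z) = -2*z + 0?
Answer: -672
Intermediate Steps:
J(z, Z) = -2*z
K = 24 (K = (5 + 1)*4 = 6*4 = 24)
(r(-6, J(5, -4))*H)*K = -2*14*24 = -28*24 = -672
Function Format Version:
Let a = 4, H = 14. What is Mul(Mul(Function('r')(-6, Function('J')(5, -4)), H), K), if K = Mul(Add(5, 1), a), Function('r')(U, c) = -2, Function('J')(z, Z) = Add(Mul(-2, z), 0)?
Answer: -672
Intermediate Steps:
Function('J')(z, Z) = Mul(-2, z)
K = 24 (K = Mul(Add(5, 1), 4) = Mul(6, 4) = 24)
Mul(Mul(Function('r')(-6, Function('J')(5, -4)), H), K) = Mul(Mul(-2, 14), 24) = Mul(-28, 24) = -672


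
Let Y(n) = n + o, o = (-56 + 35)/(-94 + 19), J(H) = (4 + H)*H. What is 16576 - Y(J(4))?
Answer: 413593/25 ≈ 16544.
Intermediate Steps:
J(H) = H*(4 + H)
o = 7/25 (o = -21/(-75) = -21*(-1/75) = 7/25 ≈ 0.28000)
Y(n) = 7/25 + n (Y(n) = n + 7/25 = 7/25 + n)
16576 - Y(J(4)) = 16576 - (7/25 + 4*(4 + 4)) = 16576 - (7/25 + 4*8) = 16576 - (7/25 + 32) = 16576 - 1*807/25 = 16576 - 807/25 = 413593/25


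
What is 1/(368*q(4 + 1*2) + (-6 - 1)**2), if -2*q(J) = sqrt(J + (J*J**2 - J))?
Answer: -49/7310495 - 1104*sqrt(6)/7310495 ≈ -0.00037661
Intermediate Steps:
q(J) = -sqrt(J**3)/2 (q(J) = -sqrt(J + (J*J**2 - J))/2 = -sqrt(J + (J**3 - J))/2 = -sqrt(J**3)/2)
1/(368*q(4 + 1*2) + (-6 - 1)**2) = 1/(368*(-(4 + 1*2)**(3/2)/2) + (-6 - 1)**2) = 1/(368*(-(4 + 2)**(3/2)/2) + (-7)**2) = 1/(368*(-6*sqrt(6)/2) + 49) = 1/(368*(-3*sqrt(6)) + 49) = 1/(-1104*sqrt(6) + 49) = 1/(49 - 1104*sqrt(6))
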